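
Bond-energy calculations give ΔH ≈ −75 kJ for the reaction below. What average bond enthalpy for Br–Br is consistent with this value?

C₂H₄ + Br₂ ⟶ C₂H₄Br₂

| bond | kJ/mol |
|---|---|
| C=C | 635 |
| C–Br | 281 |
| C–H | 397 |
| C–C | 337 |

D(Br–Br) ≈ 189 kJ/mol

Let D be the Br–Br bond energy.
Σ(broken) = 1×D + 4×397 + 1×635 = 2223 + D
Σ(formed) = 2×281 + 1×337 + 4×397 = 2487
ΔH = Σ(broken) − Σ(formed) = (2223 + D) − (2487) = −264 + D
Setting this equal to −75 kJ gives D = 189 kJ/mol.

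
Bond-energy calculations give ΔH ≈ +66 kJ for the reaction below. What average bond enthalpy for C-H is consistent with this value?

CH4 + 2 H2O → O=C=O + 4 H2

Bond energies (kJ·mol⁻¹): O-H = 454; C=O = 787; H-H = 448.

D(C-H) ≈ 404 kJ/mol

Let D be the C-H bond energy.
Σ(broken) = 4×D + 4×454 = 1816 + 4D
Σ(formed) = 2×787 + 4×448 = 3366
ΔH = Σ(broken) − Σ(formed) = (1816 + 4D) − (3366) = −1550 + 4D
Setting this equal to +66 kJ gives 4D = 1616, so D = 404 kJ/mol.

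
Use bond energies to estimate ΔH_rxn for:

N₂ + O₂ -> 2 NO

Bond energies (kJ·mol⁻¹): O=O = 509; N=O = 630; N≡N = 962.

Bonds broken (reactants):
  N≡N: 1 × 962 = 962
  O=O: 1 × 509 = 509
  Σ(broken) = 1471 kJ
Bonds formed (products):
  N=O: 2 × 630 = 1260
  Σ(formed) = 1260 kJ
ΔH = Σ(broken) − Σ(formed) = 1471 − 1260 = +211 kJ

ΔH ≈ +211 kJ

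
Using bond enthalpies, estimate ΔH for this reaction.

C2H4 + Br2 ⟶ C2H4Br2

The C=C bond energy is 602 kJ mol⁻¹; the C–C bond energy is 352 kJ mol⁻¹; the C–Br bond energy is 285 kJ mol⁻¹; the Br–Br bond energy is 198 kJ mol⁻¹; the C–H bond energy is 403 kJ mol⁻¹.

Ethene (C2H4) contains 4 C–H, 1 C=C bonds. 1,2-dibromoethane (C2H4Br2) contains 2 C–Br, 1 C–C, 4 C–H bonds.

Bonds broken (reactants):
  Br–Br: 1 × 198 = 198
  C–H: 4 × 403 = 1612
  C=C: 1 × 602 = 602
  Σ(broken) = 2412 kJ
Bonds formed (products):
  C–Br: 2 × 285 = 570
  C–C: 1 × 352 = 352
  C–H: 4 × 403 = 1612
  Σ(formed) = 2534 kJ
ΔH = Σ(broken) − Σ(formed) = 2412 − 2534 = −122 kJ

ΔH ≈ −122 kJ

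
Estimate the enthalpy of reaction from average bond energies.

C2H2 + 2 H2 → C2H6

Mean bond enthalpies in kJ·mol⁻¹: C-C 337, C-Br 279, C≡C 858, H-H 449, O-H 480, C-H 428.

Bonds broken (reactants):
  C≡C: 1 × 858 = 858
  C-H: 2 × 428 = 856
  H-H: 2 × 449 = 898
  Σ(broken) = 2612 kJ
Bonds formed (products):
  C-C: 1 × 337 = 337
  C-H: 6 × 428 = 2568
  Σ(formed) = 2905 kJ
ΔH = Σ(broken) − Σ(formed) = 2612 − 2905 = −293 kJ

ΔH ≈ −293 kJ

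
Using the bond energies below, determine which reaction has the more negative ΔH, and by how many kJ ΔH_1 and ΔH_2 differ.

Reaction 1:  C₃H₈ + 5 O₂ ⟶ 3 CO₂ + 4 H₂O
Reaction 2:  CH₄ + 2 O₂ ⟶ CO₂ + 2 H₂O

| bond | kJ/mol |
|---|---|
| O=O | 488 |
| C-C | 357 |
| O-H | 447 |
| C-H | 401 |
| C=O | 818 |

Reaction 1:
  Bonds broken (reactants):
    C-C: 2 × 357 = 714
    C-H: 8 × 401 = 3208
    O=O: 5 × 488 = 2440
    Σ(broken) = 6362 kJ
  Bonds formed (products):
    C=O: 6 × 818 = 4908
    O-H: 8 × 447 = 3576
    Σ(formed) = 8484 kJ
  ΔH_1 = 6362 − 8484 = −2122 kJ
Reaction 2:
  Bonds broken (reactants):
    C-H: 4 × 401 = 1604
    O=O: 2 × 488 = 976
    Σ(broken) = 2580 kJ
  Bonds formed (products):
    C=O: 2 × 818 = 1636
    O-H: 4 × 447 = 1788
    Σ(formed) = 3424 kJ
  ΔH_2 = 2580 − 3424 = −844 kJ
ΔH_1 − ΔH_2 = −1278 kJ, so reaction 1 has the more negative ΔH; |ΔH_1 − ΔH_2| = 1278 kJ.

Reaction 1, by 1278 kJ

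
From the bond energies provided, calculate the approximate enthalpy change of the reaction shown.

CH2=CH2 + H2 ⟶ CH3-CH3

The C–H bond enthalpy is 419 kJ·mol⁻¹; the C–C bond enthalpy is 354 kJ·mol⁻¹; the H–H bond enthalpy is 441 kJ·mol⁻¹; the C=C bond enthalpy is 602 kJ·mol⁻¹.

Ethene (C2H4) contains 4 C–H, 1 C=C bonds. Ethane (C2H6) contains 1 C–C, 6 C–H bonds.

Bonds broken (reactants):
  C–H: 4 × 419 = 1676
  C=C: 1 × 602 = 602
  H–H: 1 × 441 = 441
  Σ(broken) = 2719 kJ
Bonds formed (products):
  C–C: 1 × 354 = 354
  C–H: 6 × 419 = 2514
  Σ(formed) = 2868 kJ
ΔH = Σ(broken) − Σ(formed) = 2719 − 2868 = −149 kJ

ΔH ≈ −149 kJ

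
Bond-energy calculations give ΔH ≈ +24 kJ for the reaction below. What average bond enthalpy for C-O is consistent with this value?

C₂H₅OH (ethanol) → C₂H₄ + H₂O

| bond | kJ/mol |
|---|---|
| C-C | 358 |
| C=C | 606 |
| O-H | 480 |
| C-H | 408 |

Let D be the C-O bond energy.
Σ(broken) = 1×358 + 5×408 + 1×D + 1×480 = 2878 + D
Σ(formed) = 4×408 + 1×606 + 2×480 = 3198
ΔH = Σ(broken) − Σ(formed) = (2878 + D) − (3198) = −320 + D
Setting this equal to +24 kJ gives D = 344 kJ/mol.

D(C-O) ≈ 344 kJ/mol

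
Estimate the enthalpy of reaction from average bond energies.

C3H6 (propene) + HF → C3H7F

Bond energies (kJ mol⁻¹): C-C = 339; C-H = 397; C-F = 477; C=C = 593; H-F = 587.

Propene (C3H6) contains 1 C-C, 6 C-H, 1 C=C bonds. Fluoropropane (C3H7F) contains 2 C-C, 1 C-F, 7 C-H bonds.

Bonds broken (reactants):
  C-C: 1 × 339 = 339
  C-H: 6 × 397 = 2382
  C=C: 1 × 593 = 593
  H-F: 1 × 587 = 587
  Σ(broken) = 3901 kJ
Bonds formed (products):
  C-C: 2 × 339 = 678
  C-F: 1 × 477 = 477
  C-H: 7 × 397 = 2779
  Σ(formed) = 3934 kJ
ΔH = Σ(broken) − Σ(formed) = 3901 − 3934 = −33 kJ

ΔH ≈ −33 kJ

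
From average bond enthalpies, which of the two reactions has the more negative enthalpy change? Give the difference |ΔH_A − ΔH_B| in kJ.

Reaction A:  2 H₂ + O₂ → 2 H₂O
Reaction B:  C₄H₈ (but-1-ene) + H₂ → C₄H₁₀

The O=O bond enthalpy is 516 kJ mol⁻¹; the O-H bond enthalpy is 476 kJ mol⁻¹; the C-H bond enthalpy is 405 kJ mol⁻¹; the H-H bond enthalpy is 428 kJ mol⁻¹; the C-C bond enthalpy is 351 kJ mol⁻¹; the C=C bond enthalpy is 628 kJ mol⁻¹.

Reaction A:
  Bonds broken (reactants):
    H-H: 2 × 428 = 856
    O=O: 1 × 516 = 516
    Σ(broken) = 1372 kJ
  Bonds formed (products):
    O-H: 4 × 476 = 1904
    Σ(formed) = 1904 kJ
  ΔH_A = 1372 − 1904 = −532 kJ
Reaction B:
  Bonds broken (reactants):
    C-C: 2 × 351 = 702
    C-H: 8 × 405 = 3240
    C=C: 1 × 628 = 628
    H-H: 1 × 428 = 428
    Σ(broken) = 4998 kJ
  Bonds formed (products):
    C-C: 3 × 351 = 1053
    C-H: 10 × 405 = 4050
    Σ(formed) = 5103 kJ
  ΔH_B = 4998 − 5103 = −105 kJ
ΔH_A − ΔH_B = −427 kJ, so reaction A has the more negative ΔH; |ΔH_A − ΔH_B| = 427 kJ.

Reaction A, by 427 kJ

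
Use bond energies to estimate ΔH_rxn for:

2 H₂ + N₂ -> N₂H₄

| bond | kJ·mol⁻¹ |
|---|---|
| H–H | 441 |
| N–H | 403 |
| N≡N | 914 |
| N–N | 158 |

Bonds broken (reactants):
  H–H: 2 × 441 = 882
  N≡N: 1 × 914 = 914
  Σ(broken) = 1796 kJ
Bonds formed (products):
  N–H: 4 × 403 = 1612
  N–N: 1 × 158 = 158
  Σ(formed) = 1770 kJ
ΔH = Σ(broken) − Σ(formed) = 1796 − 1770 = +26 kJ

ΔH ≈ +26 kJ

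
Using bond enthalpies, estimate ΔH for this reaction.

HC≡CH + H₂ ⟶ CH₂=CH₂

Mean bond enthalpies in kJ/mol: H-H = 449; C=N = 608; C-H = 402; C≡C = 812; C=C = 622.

ΔH ≈ −165 kJ

Bonds broken (reactants):
  C≡C: 1 × 812 = 812
  C-H: 2 × 402 = 804
  H-H: 1 × 449 = 449
  Σ(broken) = 2065 kJ
Bonds formed (products):
  C-H: 4 × 402 = 1608
  C=C: 1 × 622 = 622
  Σ(formed) = 2230 kJ
ΔH = Σ(broken) − Σ(formed) = 2065 − 2230 = −165 kJ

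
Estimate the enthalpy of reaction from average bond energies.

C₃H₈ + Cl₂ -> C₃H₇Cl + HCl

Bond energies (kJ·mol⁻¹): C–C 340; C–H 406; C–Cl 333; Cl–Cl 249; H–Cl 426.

ΔH ≈ −104 kJ

Bonds broken (reactants):
  C–C: 2 × 340 = 680
  C–H: 8 × 406 = 3248
  Cl–Cl: 1 × 249 = 249
  Σ(broken) = 4177 kJ
Bonds formed (products):
  C–C: 2 × 340 = 680
  C–Cl: 1 × 333 = 333
  C–H: 7 × 406 = 2842
  H–Cl: 1 × 426 = 426
  Σ(formed) = 4281 kJ
ΔH = Σ(broken) − Σ(formed) = 4177 − 4281 = −104 kJ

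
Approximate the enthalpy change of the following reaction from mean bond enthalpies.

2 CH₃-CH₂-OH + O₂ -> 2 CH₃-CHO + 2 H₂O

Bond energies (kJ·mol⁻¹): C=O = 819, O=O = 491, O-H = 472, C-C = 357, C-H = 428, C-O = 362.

Bonds broken (reactants):
  C-C: 2 × 357 = 714
  C-H: 10 × 428 = 4280
  C-O: 2 × 362 = 724
  O-H: 2 × 472 = 944
  O=O: 1 × 491 = 491
  Σ(broken) = 7153 kJ
Bonds formed (products):
  C-C: 2 × 357 = 714
  C-H: 8 × 428 = 3424
  C=O: 2 × 819 = 1638
  O-H: 4 × 472 = 1888
  Σ(formed) = 7664 kJ
ΔH = Σ(broken) − Σ(formed) = 7153 − 7664 = −511 kJ

ΔH ≈ −511 kJ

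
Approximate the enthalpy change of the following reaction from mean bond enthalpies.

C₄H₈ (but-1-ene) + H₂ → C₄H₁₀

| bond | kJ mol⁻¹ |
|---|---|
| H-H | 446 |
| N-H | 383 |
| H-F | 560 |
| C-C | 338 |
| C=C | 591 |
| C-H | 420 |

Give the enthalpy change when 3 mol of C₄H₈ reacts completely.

ΔH = −423 kJ

Bonds broken (reactants):
  C-C: 2 × 338 = 676
  C-H: 8 × 420 = 3360
  C=C: 1 × 591 = 591
  H-H: 1 × 446 = 446
  Σ(broken) = 5073 kJ
Bonds formed (products):
  C-C: 3 × 338 = 1014
  C-H: 10 × 420 = 4200
  Σ(formed) = 5214 kJ
ΔH = Σ(broken) − Σ(formed) = 5073 − 5214 = −141 kJ
For 3× the reaction as written: 3 × (−141) = −423 kJ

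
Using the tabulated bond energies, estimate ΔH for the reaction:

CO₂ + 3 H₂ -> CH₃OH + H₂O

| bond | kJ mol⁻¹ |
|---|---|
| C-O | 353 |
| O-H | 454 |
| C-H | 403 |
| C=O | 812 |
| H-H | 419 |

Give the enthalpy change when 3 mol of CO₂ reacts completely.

ΔH = −129 kJ

Bonds broken (reactants):
  C=O: 2 × 812 = 1624
  H-H: 3 × 419 = 1257
  Σ(broken) = 2881 kJ
Bonds formed (products):
  C-H: 3 × 403 = 1209
  C-O: 1 × 353 = 353
  O-H: 3 × 454 = 1362
  Σ(formed) = 2924 kJ
ΔH = Σ(broken) − Σ(formed) = 2881 − 2924 = −43 kJ
For 3× the reaction as written: 3 × (−43) = −129 kJ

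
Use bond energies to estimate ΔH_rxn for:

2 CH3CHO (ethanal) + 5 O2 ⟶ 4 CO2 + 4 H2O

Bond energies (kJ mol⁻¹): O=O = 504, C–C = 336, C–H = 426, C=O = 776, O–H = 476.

Bonds broken (reactants):
  C–C: 2 × 336 = 672
  C–H: 8 × 426 = 3408
  C=O: 2 × 776 = 1552
  O=O: 5 × 504 = 2520
  Σ(broken) = 8152 kJ
Bonds formed (products):
  C=O: 8 × 776 = 6208
  O–H: 8 × 476 = 3808
  Σ(formed) = 10016 kJ
ΔH = Σ(broken) − Σ(formed) = 8152 − 10016 = −1864 kJ

ΔH ≈ −1864 kJ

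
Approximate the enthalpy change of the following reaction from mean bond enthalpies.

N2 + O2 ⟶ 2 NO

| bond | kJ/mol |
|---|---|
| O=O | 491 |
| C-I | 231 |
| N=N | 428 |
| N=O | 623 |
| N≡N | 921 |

Bonds broken (reactants):
  N≡N: 1 × 921 = 921
  O=O: 1 × 491 = 491
  Σ(broken) = 1412 kJ
Bonds formed (products):
  N=O: 2 × 623 = 1246
  Σ(formed) = 1246 kJ
ΔH = Σ(broken) − Σ(formed) = 1412 − 1246 = +166 kJ

ΔH ≈ +166 kJ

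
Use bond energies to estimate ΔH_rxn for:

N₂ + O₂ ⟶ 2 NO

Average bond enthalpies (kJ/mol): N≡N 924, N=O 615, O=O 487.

Bonds broken (reactants):
  N≡N: 1 × 924 = 924
  O=O: 1 × 487 = 487
  Σ(broken) = 1411 kJ
Bonds formed (products):
  N=O: 2 × 615 = 1230
  Σ(formed) = 1230 kJ
ΔH = Σ(broken) − Σ(formed) = 1411 − 1230 = +181 kJ

ΔH ≈ +181 kJ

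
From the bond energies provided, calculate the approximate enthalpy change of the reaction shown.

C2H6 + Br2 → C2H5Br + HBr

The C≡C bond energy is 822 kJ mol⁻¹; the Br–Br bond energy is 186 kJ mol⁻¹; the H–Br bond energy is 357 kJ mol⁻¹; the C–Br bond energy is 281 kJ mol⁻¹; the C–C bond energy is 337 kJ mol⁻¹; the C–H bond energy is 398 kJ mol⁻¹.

ΔH ≈ −54 kJ

Bonds broken (reactants):
  Br–Br: 1 × 186 = 186
  C–C: 1 × 337 = 337
  C–H: 6 × 398 = 2388
  Σ(broken) = 2911 kJ
Bonds formed (products):
  C–Br: 1 × 281 = 281
  C–C: 1 × 337 = 337
  C–H: 5 × 398 = 1990
  H–Br: 1 × 357 = 357
  Σ(formed) = 2965 kJ
ΔH = Σ(broken) − Σ(formed) = 2911 − 2965 = −54 kJ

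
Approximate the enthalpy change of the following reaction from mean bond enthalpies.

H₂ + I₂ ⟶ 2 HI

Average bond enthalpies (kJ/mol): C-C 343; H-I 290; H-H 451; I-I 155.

Bonds broken (reactants):
  H-H: 1 × 451 = 451
  I-I: 1 × 155 = 155
  Σ(broken) = 606 kJ
Bonds formed (products):
  H-I: 2 × 290 = 580
  Σ(formed) = 580 kJ
ΔH = Σ(broken) − Σ(formed) = 606 − 580 = +26 kJ

ΔH ≈ +26 kJ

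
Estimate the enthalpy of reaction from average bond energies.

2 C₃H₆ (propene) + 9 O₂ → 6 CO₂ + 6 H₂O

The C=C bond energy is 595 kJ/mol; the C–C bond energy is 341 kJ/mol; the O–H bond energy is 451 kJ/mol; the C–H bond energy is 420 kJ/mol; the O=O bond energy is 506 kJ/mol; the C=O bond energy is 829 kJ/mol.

ΔH ≈ −3894 kJ

Bonds broken (reactants):
  C–C: 2 × 341 = 682
  C–H: 12 × 420 = 5040
  C=C: 2 × 595 = 1190
  O=O: 9 × 506 = 4554
  Σ(broken) = 11466 kJ
Bonds formed (products):
  C=O: 12 × 829 = 9948
  O–H: 12 × 451 = 5412
  Σ(formed) = 15360 kJ
ΔH = Σ(broken) − Σ(formed) = 11466 − 15360 = −3894 kJ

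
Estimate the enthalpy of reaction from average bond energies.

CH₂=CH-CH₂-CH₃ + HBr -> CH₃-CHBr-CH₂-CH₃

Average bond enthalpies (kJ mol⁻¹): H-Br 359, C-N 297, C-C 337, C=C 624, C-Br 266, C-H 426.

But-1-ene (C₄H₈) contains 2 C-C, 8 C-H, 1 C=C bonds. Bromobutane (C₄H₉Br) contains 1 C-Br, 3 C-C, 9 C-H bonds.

Bonds broken (reactants):
  C-C: 2 × 337 = 674
  C-H: 8 × 426 = 3408
  C=C: 1 × 624 = 624
  H-Br: 1 × 359 = 359
  Σ(broken) = 5065 kJ
Bonds formed (products):
  C-Br: 1 × 266 = 266
  C-C: 3 × 337 = 1011
  C-H: 9 × 426 = 3834
  Σ(formed) = 5111 kJ
ΔH = Σ(broken) − Σ(formed) = 5065 − 5111 = −46 kJ

ΔH ≈ −46 kJ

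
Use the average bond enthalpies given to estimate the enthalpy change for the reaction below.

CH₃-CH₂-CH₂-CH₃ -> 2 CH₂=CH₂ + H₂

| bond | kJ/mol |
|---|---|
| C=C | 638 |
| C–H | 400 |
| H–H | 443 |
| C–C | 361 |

ΔH ≈ +164 kJ

Bonds broken (reactants):
  C–C: 3 × 361 = 1083
  C–H: 10 × 400 = 4000
  Σ(broken) = 5083 kJ
Bonds formed (products):
  C–H: 8 × 400 = 3200
  C=C: 2 × 638 = 1276
  H–H: 1 × 443 = 443
  Σ(formed) = 4919 kJ
ΔH = Σ(broken) − Σ(formed) = 5083 − 4919 = +164 kJ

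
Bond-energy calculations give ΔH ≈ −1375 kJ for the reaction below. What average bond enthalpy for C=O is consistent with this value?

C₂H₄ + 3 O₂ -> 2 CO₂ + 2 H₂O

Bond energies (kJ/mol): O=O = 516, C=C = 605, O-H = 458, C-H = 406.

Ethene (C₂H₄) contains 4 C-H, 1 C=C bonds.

Let D be the C=O bond energy.
Σ(broken) = 4×406 + 1×605 + 3×516 = 3777
Σ(formed) = 4×D + 4×458 = 1832 + 4D
ΔH = Σ(broken) − Σ(formed) = (3777) − (1832 + 4D) = +1945 − 4D
Setting this equal to −1375 kJ gives 4D = 3320, so D = 830 kJ/mol.

D(C=O) ≈ 830 kJ/mol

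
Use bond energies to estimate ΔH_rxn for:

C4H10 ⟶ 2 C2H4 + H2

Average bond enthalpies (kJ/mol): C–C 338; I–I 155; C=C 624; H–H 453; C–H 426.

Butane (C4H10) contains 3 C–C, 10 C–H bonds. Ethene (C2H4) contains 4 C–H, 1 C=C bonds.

Bonds broken (reactants):
  C–C: 3 × 338 = 1014
  C–H: 10 × 426 = 4260
  Σ(broken) = 5274 kJ
Bonds formed (products):
  C–H: 8 × 426 = 3408
  C=C: 2 × 624 = 1248
  H–H: 1 × 453 = 453
  Σ(formed) = 5109 kJ
ΔH = Σ(broken) − Σ(formed) = 5274 − 5109 = +165 kJ

ΔH ≈ +165 kJ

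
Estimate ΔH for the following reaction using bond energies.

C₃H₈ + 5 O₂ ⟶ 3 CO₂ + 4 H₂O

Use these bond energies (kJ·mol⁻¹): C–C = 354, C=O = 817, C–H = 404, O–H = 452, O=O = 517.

ΔH ≈ −1993 kJ

Bonds broken (reactants):
  C–C: 2 × 354 = 708
  C–H: 8 × 404 = 3232
  O=O: 5 × 517 = 2585
  Σ(broken) = 6525 kJ
Bonds formed (products):
  C=O: 6 × 817 = 4902
  O–H: 8 × 452 = 3616
  Σ(formed) = 8518 kJ
ΔH = Σ(broken) − Σ(formed) = 6525 − 8518 = −1993 kJ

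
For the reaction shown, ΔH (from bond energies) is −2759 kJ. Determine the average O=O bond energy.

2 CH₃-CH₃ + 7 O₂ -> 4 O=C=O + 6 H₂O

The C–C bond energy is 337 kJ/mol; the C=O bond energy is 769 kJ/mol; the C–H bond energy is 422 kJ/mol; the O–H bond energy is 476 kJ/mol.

Let D be the O=O bond energy.
Σ(broken) = 2×337 + 12×422 + 7×D = 5738 + 7D
Σ(formed) = 8×769 + 12×476 = 11864
ΔH = Σ(broken) − Σ(formed) = (5738 + 7D) − (11864) = −6126 + 7D
Setting this equal to −2759 kJ gives 7D = 3367, so D = 481 kJ/mol.

D(O=O) ≈ 481 kJ/mol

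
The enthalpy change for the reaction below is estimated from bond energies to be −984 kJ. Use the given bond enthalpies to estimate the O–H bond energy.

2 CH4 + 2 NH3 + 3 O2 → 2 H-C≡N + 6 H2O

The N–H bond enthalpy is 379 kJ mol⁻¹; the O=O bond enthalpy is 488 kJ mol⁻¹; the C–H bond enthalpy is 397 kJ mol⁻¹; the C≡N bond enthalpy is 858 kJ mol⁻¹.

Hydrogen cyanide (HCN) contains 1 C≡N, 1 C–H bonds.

Let D be the O–H bond energy.
Σ(broken) = 8×397 + 6×379 + 3×488 = 6914
Σ(formed) = 2×858 + 2×397 + 12×D = 2510 + 12D
ΔH = Σ(broken) − Σ(formed) = (6914) − (2510 + 12D) = +4404 − 12D
Setting this equal to −984 kJ gives 12D = 5388, so D = 449 kJ/mol.

D(O–H) ≈ 449 kJ/mol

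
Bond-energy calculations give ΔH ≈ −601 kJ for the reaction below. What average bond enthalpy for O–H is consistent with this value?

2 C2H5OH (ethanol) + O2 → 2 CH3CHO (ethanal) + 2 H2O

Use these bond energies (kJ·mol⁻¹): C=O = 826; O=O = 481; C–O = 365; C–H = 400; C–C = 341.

Let D be the O–H bond energy.
Σ(broken) = 2×341 + 10×400 + 2×365 + 2×D + 1×481 = 5893 + 2D
Σ(formed) = 2×341 + 8×400 + 2×826 + 4×D = 5534 + 4D
ΔH = Σ(broken) − Σ(formed) = (5893 + 2D) − (5534 + 4D) = +359 − 2D
Setting this equal to −601 kJ gives 2D = 960, so D = 480 kJ/mol.

D(O–H) ≈ 480 kJ/mol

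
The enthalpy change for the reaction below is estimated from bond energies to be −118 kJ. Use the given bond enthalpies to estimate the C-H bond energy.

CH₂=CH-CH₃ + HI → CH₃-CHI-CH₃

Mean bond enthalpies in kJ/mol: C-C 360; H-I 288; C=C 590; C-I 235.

D(C-H) ≈ 401 kJ/mol

Let D be the C-H bond energy.
Σ(broken) = 1×360 + 6×D + 1×590 + 1×288 = 1238 + 6D
Σ(formed) = 2×360 + 7×D + 1×235 = 955 + 7D
ΔH = Σ(broken) − Σ(formed) = (1238 + 6D) − (955 + 7D) = +283 − D
Setting this equal to −118 kJ gives D = 401 kJ/mol.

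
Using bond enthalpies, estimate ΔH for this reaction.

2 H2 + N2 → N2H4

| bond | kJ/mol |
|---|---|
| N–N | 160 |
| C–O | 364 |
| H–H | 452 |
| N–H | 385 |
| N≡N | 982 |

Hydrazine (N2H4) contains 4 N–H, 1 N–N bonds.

Bonds broken (reactants):
  H–H: 2 × 452 = 904
  N≡N: 1 × 982 = 982
  Σ(broken) = 1886 kJ
Bonds formed (products):
  N–H: 4 × 385 = 1540
  N–N: 1 × 160 = 160
  Σ(formed) = 1700 kJ
ΔH = Σ(broken) − Σ(formed) = 1886 − 1700 = +186 kJ

ΔH ≈ +186 kJ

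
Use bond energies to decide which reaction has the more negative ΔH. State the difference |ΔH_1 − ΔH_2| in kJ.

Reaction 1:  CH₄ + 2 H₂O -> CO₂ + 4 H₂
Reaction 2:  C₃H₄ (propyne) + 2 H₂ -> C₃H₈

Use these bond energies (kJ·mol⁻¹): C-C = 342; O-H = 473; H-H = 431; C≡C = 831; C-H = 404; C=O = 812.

Reaction 1:
  Bonds broken (reactants):
    C-H: 4 × 404 = 1616
    O-H: 4 × 473 = 1892
    Σ(broken) = 3508 kJ
  Bonds formed (products):
    C=O: 2 × 812 = 1624
    H-H: 4 × 431 = 1724
    Σ(formed) = 3348 kJ
  ΔH_1 = 3508 − 3348 = +160 kJ
Reaction 2:
  Bonds broken (reactants):
    C≡C: 1 × 831 = 831
    C-C: 1 × 342 = 342
    C-H: 4 × 404 = 1616
    H-H: 2 × 431 = 862
    Σ(broken) = 3651 kJ
  Bonds formed (products):
    C-C: 2 × 342 = 684
    C-H: 8 × 404 = 3232
    Σ(formed) = 3916 kJ
  ΔH_2 = 3651 − 3916 = −265 kJ
ΔH_1 − ΔH_2 = +425 kJ, so reaction 2 has the more negative ΔH; |ΔH_1 − ΔH_2| = 425 kJ.

Reaction 2, by 425 kJ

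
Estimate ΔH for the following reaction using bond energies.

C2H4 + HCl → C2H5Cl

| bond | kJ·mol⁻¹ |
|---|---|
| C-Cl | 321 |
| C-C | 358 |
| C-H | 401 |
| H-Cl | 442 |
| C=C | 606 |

ΔH ≈ −32 kJ

Bonds broken (reactants):
  C-H: 4 × 401 = 1604
  C=C: 1 × 606 = 606
  H-Cl: 1 × 442 = 442
  Σ(broken) = 2652 kJ
Bonds formed (products):
  C-C: 1 × 358 = 358
  C-Cl: 1 × 321 = 321
  C-H: 5 × 401 = 2005
  Σ(formed) = 2684 kJ
ΔH = Σ(broken) − Σ(formed) = 2652 − 2684 = −32 kJ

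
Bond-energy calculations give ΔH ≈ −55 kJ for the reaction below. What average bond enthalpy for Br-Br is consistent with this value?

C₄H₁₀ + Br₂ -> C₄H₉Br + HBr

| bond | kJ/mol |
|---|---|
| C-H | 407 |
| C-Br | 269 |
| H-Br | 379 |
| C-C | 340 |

D(Br-Br) ≈ 186 kJ/mol

Let D be the Br-Br bond energy.
Σ(broken) = 1×D + 3×340 + 10×407 = 5090 + D
Σ(formed) = 1×269 + 3×340 + 9×407 + 1×379 = 5331
ΔH = Σ(broken) − Σ(formed) = (5090 + D) − (5331) = −241 + D
Setting this equal to −55 kJ gives D = 186 kJ/mol.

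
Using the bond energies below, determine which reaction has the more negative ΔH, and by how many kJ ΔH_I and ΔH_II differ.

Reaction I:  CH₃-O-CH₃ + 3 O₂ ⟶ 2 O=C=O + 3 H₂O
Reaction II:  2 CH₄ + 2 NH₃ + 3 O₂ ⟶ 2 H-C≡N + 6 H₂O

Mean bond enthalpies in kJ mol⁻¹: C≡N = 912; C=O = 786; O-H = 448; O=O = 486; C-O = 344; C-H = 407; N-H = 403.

Reaction I, by 362 kJ

Reaction I:
  Bonds broken (reactants):
    C-H: 6 × 407 = 2442
    C-O: 2 × 344 = 688
    O=O: 3 × 486 = 1458
    Σ(broken) = 4588 kJ
  Bonds formed (products):
    C=O: 4 × 786 = 3144
    O-H: 6 × 448 = 2688
    Σ(formed) = 5832 kJ
  ΔH_I = 4588 − 5832 = −1244 kJ
Reaction II:
  Bonds broken (reactants):
    C-H: 8 × 407 = 3256
    N-H: 6 × 403 = 2418
    O=O: 3 × 486 = 1458
    Σ(broken) = 7132 kJ
  Bonds formed (products):
    C≡N: 2 × 912 = 1824
    C-H: 2 × 407 = 814
    O-H: 12 × 448 = 5376
    Σ(formed) = 8014 kJ
  ΔH_II = 7132 − 8014 = −882 kJ
ΔH_I − ΔH_II = −362 kJ, so reaction I has the more negative ΔH; |ΔH_I − ΔH_II| = 362 kJ.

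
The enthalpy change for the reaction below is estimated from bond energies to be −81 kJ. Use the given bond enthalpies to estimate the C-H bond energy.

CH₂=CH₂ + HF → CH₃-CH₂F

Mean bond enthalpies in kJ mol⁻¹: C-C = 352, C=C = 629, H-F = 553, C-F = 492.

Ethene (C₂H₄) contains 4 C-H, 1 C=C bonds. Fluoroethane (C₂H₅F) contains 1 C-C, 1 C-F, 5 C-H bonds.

D(C-H) ≈ 419 kJ/mol

Let D be the C-H bond energy.
Σ(broken) = 4×D + 1×629 + 1×553 = 1182 + 4D
Σ(formed) = 1×352 + 1×492 + 5×D = 844 + 5D
ΔH = Σ(broken) − Σ(formed) = (1182 + 4D) − (844 + 5D) = +338 − D
Setting this equal to −81 kJ gives D = 419 kJ/mol.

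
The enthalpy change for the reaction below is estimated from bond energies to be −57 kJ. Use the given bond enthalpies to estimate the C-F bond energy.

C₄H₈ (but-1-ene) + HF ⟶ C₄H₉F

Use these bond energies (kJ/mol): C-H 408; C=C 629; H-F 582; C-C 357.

Let D be the C-F bond energy.
Σ(broken) = 2×357 + 8×408 + 1×629 + 1×582 = 5189
Σ(formed) = 3×357 + 1×D + 9×408 = 4743 + D
ΔH = Σ(broken) − Σ(formed) = (5189) − (4743 + D) = +446 − D
Setting this equal to −57 kJ gives D = 503 kJ/mol.

D(C-F) ≈ 503 kJ/mol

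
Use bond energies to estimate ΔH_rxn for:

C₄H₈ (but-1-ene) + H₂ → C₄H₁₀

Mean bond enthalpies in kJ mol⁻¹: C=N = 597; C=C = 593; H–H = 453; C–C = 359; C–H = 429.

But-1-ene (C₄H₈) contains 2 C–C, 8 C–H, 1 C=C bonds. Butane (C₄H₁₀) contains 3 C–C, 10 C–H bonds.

Bonds broken (reactants):
  C–C: 2 × 359 = 718
  C–H: 8 × 429 = 3432
  C=C: 1 × 593 = 593
  H–H: 1 × 453 = 453
  Σ(broken) = 5196 kJ
Bonds formed (products):
  C–C: 3 × 359 = 1077
  C–H: 10 × 429 = 4290
  Σ(formed) = 5367 kJ
ΔH = Σ(broken) − Σ(formed) = 5196 − 5367 = −171 kJ

ΔH ≈ −171 kJ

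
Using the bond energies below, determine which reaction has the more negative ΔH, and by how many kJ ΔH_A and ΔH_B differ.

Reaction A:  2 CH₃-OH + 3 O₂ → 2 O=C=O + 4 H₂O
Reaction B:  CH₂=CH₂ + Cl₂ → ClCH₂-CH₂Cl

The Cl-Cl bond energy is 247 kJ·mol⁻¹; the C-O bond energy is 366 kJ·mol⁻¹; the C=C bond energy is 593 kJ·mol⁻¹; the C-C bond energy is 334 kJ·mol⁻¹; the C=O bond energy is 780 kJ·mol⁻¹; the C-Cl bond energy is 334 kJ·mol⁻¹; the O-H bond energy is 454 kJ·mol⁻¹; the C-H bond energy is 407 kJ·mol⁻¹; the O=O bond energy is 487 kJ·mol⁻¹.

Reaction A, by 1047 kJ

Reaction A:
  Bonds broken (reactants):
    C-H: 6 × 407 = 2442
    C-O: 2 × 366 = 732
    O-H: 2 × 454 = 908
    O=O: 3 × 487 = 1461
    Σ(broken) = 5543 kJ
  Bonds formed (products):
    C=O: 4 × 780 = 3120
    O-H: 8 × 454 = 3632
    Σ(formed) = 6752 kJ
  ΔH_A = 5543 − 6752 = −1209 kJ
Reaction B:
  Bonds broken (reactants):
    C-H: 4 × 407 = 1628
    C=C: 1 × 593 = 593
    Cl-Cl: 1 × 247 = 247
    Σ(broken) = 2468 kJ
  Bonds formed (products):
    C-C: 1 × 334 = 334
    C-Cl: 2 × 334 = 668
    C-H: 4 × 407 = 1628
    Σ(formed) = 2630 kJ
  ΔH_B = 2468 − 2630 = −162 kJ
ΔH_A − ΔH_B = −1047 kJ, so reaction A has the more negative ΔH; |ΔH_A − ΔH_B| = 1047 kJ.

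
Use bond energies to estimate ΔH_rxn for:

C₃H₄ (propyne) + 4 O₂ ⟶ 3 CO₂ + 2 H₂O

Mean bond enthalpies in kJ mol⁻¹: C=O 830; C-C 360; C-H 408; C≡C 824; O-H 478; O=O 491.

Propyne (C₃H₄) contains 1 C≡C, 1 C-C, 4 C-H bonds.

ΔH ≈ −2112 kJ

Bonds broken (reactants):
  C≡C: 1 × 824 = 824
  C-C: 1 × 360 = 360
  C-H: 4 × 408 = 1632
  O=O: 4 × 491 = 1964
  Σ(broken) = 4780 kJ
Bonds formed (products):
  C=O: 6 × 830 = 4980
  O-H: 4 × 478 = 1912
  Σ(formed) = 6892 kJ
ΔH = Σ(broken) − Σ(formed) = 4780 − 6892 = −2112 kJ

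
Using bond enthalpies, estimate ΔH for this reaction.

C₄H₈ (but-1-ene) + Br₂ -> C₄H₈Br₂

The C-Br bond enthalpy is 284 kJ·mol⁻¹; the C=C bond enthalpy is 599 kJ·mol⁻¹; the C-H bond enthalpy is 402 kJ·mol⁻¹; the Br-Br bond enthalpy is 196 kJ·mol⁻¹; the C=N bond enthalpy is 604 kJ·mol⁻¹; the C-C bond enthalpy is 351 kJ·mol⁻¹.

ΔH ≈ −124 kJ

Bonds broken (reactants):
  Br-Br: 1 × 196 = 196
  C-C: 2 × 351 = 702
  C-H: 8 × 402 = 3216
  C=C: 1 × 599 = 599
  Σ(broken) = 4713 kJ
Bonds formed (products):
  C-Br: 2 × 284 = 568
  C-C: 3 × 351 = 1053
  C-H: 8 × 402 = 3216
  Σ(formed) = 4837 kJ
ΔH = Σ(broken) − Σ(formed) = 4713 − 4837 = −124 kJ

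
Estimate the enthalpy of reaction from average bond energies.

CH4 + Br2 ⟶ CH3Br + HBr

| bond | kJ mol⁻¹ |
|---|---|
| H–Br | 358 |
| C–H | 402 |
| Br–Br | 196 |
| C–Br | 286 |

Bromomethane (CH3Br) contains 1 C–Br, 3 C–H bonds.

ΔH ≈ −46 kJ

Bonds broken (reactants):
  Br–Br: 1 × 196 = 196
  C–H: 4 × 402 = 1608
  Σ(broken) = 1804 kJ
Bonds formed (products):
  C–Br: 1 × 286 = 286
  C–H: 3 × 402 = 1206
  H–Br: 1 × 358 = 358
  Σ(formed) = 1850 kJ
ΔH = Σ(broken) − Σ(formed) = 1804 − 1850 = −46 kJ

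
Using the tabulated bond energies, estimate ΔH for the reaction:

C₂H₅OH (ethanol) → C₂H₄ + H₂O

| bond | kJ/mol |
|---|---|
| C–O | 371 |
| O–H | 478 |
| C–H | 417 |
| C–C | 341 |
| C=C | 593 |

ΔH ≈ +58 kJ

Bonds broken (reactants):
  C–C: 1 × 341 = 341
  C–H: 5 × 417 = 2085
  C–O: 1 × 371 = 371
  O–H: 1 × 478 = 478
  Σ(broken) = 3275 kJ
Bonds formed (products):
  C–H: 4 × 417 = 1668
  C=C: 1 × 593 = 593
  O–H: 2 × 478 = 956
  Σ(formed) = 3217 kJ
ΔH = Σ(broken) − Σ(formed) = 3275 − 3217 = +58 kJ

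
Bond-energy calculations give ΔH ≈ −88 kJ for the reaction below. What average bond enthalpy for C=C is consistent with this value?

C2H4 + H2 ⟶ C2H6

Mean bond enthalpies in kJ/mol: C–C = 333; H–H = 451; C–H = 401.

Let D be the C=C bond energy.
Σ(broken) = 4×401 + 1×D + 1×451 = 2055 + D
Σ(formed) = 1×333 + 6×401 = 2739
ΔH = Σ(broken) − Σ(formed) = (2055 + D) − (2739) = −684 + D
Setting this equal to −88 kJ gives D = 596 kJ/mol.

D(C=C) ≈ 596 kJ/mol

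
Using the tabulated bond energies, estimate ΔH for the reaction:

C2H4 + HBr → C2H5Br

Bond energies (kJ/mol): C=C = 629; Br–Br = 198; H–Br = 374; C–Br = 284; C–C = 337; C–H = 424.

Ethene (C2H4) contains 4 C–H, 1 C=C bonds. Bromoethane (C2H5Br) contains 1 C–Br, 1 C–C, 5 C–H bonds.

Bonds broken (reactants):
  C–H: 4 × 424 = 1696
  C=C: 1 × 629 = 629
  H–Br: 1 × 374 = 374
  Σ(broken) = 2699 kJ
Bonds formed (products):
  C–Br: 1 × 284 = 284
  C–C: 1 × 337 = 337
  C–H: 5 × 424 = 2120
  Σ(formed) = 2741 kJ
ΔH = Σ(broken) − Σ(formed) = 2699 − 2741 = −42 kJ

ΔH ≈ −42 kJ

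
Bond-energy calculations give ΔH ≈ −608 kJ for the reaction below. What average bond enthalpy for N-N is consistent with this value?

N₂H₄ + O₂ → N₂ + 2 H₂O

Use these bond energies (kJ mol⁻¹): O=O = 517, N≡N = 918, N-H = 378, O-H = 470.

Let D be the N-N bond energy.
Σ(broken) = 4×378 + 1×D + 1×517 = 2029 + D
Σ(formed) = 1×918 + 4×470 = 2798
ΔH = Σ(broken) − Σ(formed) = (2029 + D) − (2798) = −769 + D
Setting this equal to −608 kJ gives D = 161 kJ/mol.

D(N-N) ≈ 161 kJ/mol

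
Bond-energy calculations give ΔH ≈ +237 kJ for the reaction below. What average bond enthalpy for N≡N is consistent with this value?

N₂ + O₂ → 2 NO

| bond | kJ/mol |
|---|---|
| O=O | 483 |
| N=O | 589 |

D(N≡N) ≈ 932 kJ/mol

Let D be the N≡N bond energy.
Σ(broken) = 1×D + 1×483 = 483 + D
Σ(formed) = 2×589 = 1178
ΔH = Σ(broken) − Σ(formed) = (483 + D) − (1178) = −695 + D
Setting this equal to +237 kJ gives D = 932 kJ/mol.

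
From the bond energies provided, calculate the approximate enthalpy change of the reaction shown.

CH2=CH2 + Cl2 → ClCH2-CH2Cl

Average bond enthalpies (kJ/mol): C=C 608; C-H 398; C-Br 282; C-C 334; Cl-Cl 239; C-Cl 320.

Bonds broken (reactants):
  C-H: 4 × 398 = 1592
  C=C: 1 × 608 = 608
  Cl-Cl: 1 × 239 = 239
  Σ(broken) = 2439 kJ
Bonds formed (products):
  C-C: 1 × 334 = 334
  C-Cl: 2 × 320 = 640
  C-H: 4 × 398 = 1592
  Σ(formed) = 2566 kJ
ΔH = Σ(broken) − Σ(formed) = 2439 − 2566 = −127 kJ

ΔH ≈ −127 kJ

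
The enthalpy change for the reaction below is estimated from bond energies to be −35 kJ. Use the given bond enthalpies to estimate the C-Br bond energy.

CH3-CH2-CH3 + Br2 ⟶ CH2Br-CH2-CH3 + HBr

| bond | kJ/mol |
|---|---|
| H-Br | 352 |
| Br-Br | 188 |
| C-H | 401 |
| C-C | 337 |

D(C-Br) ≈ 272 kJ/mol

Let D be the C-Br bond energy.
Σ(broken) = 1×188 + 2×337 + 8×401 = 4070
Σ(formed) = 1×D + 2×337 + 7×401 + 1×352 = 3833 + D
ΔH = Σ(broken) − Σ(formed) = (4070) − (3833 + D) = +237 − D
Setting this equal to −35 kJ gives D = 272 kJ/mol.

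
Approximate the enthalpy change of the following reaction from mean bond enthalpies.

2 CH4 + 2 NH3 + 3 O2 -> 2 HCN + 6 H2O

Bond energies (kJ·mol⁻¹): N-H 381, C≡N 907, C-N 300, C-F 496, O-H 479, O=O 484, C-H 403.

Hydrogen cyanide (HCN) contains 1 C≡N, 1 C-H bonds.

ΔH ≈ −1406 kJ

Bonds broken (reactants):
  C-H: 8 × 403 = 3224
  N-H: 6 × 381 = 2286
  O=O: 3 × 484 = 1452
  Σ(broken) = 6962 kJ
Bonds formed (products):
  C≡N: 2 × 907 = 1814
  C-H: 2 × 403 = 806
  O-H: 12 × 479 = 5748
  Σ(formed) = 8368 kJ
ΔH = Σ(broken) − Σ(formed) = 6962 − 8368 = −1406 kJ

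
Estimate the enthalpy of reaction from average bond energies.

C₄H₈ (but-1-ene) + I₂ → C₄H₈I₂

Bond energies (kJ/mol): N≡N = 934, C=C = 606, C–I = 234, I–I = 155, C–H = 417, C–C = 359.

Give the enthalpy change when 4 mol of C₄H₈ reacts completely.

Bonds broken (reactants):
  C–C: 2 × 359 = 718
  C–H: 8 × 417 = 3336
  C=C: 1 × 606 = 606
  I–I: 1 × 155 = 155
  Σ(broken) = 4815 kJ
Bonds formed (products):
  C–C: 3 × 359 = 1077
  C–H: 8 × 417 = 3336
  C–I: 2 × 234 = 468
  Σ(formed) = 4881 kJ
ΔH = Σ(broken) − Σ(formed) = 4815 − 4881 = −66 kJ
For 4× the reaction as written: 4 × (−66) = −264 kJ

ΔH = −264 kJ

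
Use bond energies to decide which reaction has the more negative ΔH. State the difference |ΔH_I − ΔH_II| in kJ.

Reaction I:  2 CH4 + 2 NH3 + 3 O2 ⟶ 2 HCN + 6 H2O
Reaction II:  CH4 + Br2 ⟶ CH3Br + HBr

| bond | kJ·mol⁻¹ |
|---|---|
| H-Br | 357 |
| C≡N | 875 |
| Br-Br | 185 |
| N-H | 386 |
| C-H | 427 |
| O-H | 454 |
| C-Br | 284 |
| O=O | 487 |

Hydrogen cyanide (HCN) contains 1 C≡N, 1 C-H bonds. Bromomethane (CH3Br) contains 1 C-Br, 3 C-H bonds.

Reaction I, by 830 kJ

Reaction I:
  Bonds broken (reactants):
    C-H: 8 × 427 = 3416
    N-H: 6 × 386 = 2316
    O=O: 3 × 487 = 1461
    Σ(broken) = 7193 kJ
  Bonds formed (products):
    C≡N: 2 × 875 = 1750
    C-H: 2 × 427 = 854
    O-H: 12 × 454 = 5448
    Σ(formed) = 8052 kJ
  ΔH_I = 7193 − 8052 = −859 kJ
Reaction II:
  Bonds broken (reactants):
    Br-Br: 1 × 185 = 185
    C-H: 4 × 427 = 1708
    Σ(broken) = 1893 kJ
  Bonds formed (products):
    C-Br: 1 × 284 = 284
    C-H: 3 × 427 = 1281
    H-Br: 1 × 357 = 357
    Σ(formed) = 1922 kJ
  ΔH_II = 1893 − 1922 = −29 kJ
ΔH_I − ΔH_II = −830 kJ, so reaction I has the more negative ΔH; |ΔH_I − ΔH_II| = 830 kJ.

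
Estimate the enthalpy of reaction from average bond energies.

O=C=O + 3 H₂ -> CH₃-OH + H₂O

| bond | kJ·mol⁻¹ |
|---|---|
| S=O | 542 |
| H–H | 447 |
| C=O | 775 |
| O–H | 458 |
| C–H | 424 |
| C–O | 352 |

Bonds broken (reactants):
  C=O: 2 × 775 = 1550
  H–H: 3 × 447 = 1341
  Σ(broken) = 2891 kJ
Bonds formed (products):
  C–H: 3 × 424 = 1272
  C–O: 1 × 352 = 352
  O–H: 3 × 458 = 1374
  Σ(formed) = 2998 kJ
ΔH = Σ(broken) − Σ(formed) = 2891 − 2998 = −107 kJ

ΔH ≈ −107 kJ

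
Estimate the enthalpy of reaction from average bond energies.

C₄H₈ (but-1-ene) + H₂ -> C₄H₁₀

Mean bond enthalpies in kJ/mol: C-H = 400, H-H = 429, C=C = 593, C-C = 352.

ΔH ≈ −130 kJ

Bonds broken (reactants):
  C-C: 2 × 352 = 704
  C-H: 8 × 400 = 3200
  C=C: 1 × 593 = 593
  H-H: 1 × 429 = 429
  Σ(broken) = 4926 kJ
Bonds formed (products):
  C-C: 3 × 352 = 1056
  C-H: 10 × 400 = 4000
  Σ(formed) = 5056 kJ
ΔH = Σ(broken) − Σ(formed) = 4926 − 5056 = −130 kJ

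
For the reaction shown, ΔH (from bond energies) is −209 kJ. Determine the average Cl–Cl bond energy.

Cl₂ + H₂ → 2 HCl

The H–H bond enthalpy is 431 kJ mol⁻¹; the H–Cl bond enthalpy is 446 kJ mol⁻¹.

Let D be the Cl–Cl bond energy.
Σ(broken) = 1×D + 1×431 = 431 + D
Σ(formed) = 2×446 = 892
ΔH = Σ(broken) − Σ(formed) = (431 + D) − (892) = −461 + D
Setting this equal to −209 kJ gives D = 252 kJ/mol.

D(Cl–Cl) ≈ 252 kJ/mol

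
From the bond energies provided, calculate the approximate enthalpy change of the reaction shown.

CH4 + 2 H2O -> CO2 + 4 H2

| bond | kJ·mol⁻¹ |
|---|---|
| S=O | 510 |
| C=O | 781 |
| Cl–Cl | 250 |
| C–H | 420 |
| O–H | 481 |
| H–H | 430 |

ΔH ≈ +322 kJ

Bonds broken (reactants):
  C–H: 4 × 420 = 1680
  O–H: 4 × 481 = 1924
  Σ(broken) = 3604 kJ
Bonds formed (products):
  C=O: 2 × 781 = 1562
  H–H: 4 × 430 = 1720
  Σ(formed) = 3282 kJ
ΔH = Σ(broken) − Σ(formed) = 3604 − 3282 = +322 kJ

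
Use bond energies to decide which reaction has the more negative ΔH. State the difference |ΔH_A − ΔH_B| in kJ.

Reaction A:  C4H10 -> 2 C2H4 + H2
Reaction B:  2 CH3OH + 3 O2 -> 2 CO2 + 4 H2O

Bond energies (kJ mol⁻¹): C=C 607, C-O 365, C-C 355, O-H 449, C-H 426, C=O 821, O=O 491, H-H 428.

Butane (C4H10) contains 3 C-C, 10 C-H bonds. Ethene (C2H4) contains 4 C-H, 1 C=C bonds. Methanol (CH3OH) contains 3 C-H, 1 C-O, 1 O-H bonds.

Reaction B, by 1494 kJ

Reaction A:
  Bonds broken (reactants):
    C-C: 3 × 355 = 1065
    C-H: 10 × 426 = 4260
    Σ(broken) = 5325 kJ
  Bonds formed (products):
    C-H: 8 × 426 = 3408
    C=C: 2 × 607 = 1214
    H-H: 1 × 428 = 428
    Σ(formed) = 5050 kJ
  ΔH_A = 5325 − 5050 = +275 kJ
Reaction B:
  Bonds broken (reactants):
    C-H: 6 × 426 = 2556
    C-O: 2 × 365 = 730
    O-H: 2 × 449 = 898
    O=O: 3 × 491 = 1473
    Σ(broken) = 5657 kJ
  Bonds formed (products):
    C=O: 4 × 821 = 3284
    O-H: 8 × 449 = 3592
    Σ(formed) = 6876 kJ
  ΔH_B = 5657 − 6876 = −1219 kJ
ΔH_A − ΔH_B = +1494 kJ, so reaction B has the more negative ΔH; |ΔH_A − ΔH_B| = 1494 kJ.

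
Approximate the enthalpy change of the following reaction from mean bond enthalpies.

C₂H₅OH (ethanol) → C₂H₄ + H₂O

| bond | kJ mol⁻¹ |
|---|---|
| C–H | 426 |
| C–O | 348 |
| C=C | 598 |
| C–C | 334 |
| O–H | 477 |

Bonds broken (reactants):
  C–C: 1 × 334 = 334
  C–H: 5 × 426 = 2130
  C–O: 1 × 348 = 348
  O–H: 1 × 477 = 477
  Σ(broken) = 3289 kJ
Bonds formed (products):
  C–H: 4 × 426 = 1704
  C=C: 1 × 598 = 598
  O–H: 2 × 477 = 954
  Σ(formed) = 3256 kJ
ΔH = Σ(broken) − Σ(formed) = 3289 − 3256 = +33 kJ

ΔH ≈ +33 kJ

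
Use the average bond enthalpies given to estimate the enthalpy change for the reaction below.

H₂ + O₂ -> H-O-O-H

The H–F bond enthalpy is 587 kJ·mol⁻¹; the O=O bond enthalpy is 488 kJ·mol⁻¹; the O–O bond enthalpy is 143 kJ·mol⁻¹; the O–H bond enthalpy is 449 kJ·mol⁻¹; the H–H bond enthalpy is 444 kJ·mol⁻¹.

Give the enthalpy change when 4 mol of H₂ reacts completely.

ΔH = −436 kJ

Bonds broken (reactants):
  H–H: 1 × 444 = 444
  O=O: 1 × 488 = 488
  Σ(broken) = 932 kJ
Bonds formed (products):
  O–H: 2 × 449 = 898
  O–O: 1 × 143 = 143
  Σ(formed) = 1041 kJ
ΔH = Σ(broken) − Σ(formed) = 932 − 1041 = −109 kJ
For 4× the reaction as written: 4 × (−109) = −436 kJ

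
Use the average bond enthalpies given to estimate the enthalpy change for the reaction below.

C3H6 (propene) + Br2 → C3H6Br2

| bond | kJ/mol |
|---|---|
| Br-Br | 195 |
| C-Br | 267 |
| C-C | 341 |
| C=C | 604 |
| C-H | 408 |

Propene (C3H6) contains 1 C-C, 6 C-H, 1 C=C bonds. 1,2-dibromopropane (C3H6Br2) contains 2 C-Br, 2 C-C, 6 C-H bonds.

ΔH ≈ −76 kJ

Bonds broken (reactants):
  Br-Br: 1 × 195 = 195
  C-C: 1 × 341 = 341
  C-H: 6 × 408 = 2448
  C=C: 1 × 604 = 604
  Σ(broken) = 3588 kJ
Bonds formed (products):
  C-Br: 2 × 267 = 534
  C-C: 2 × 341 = 682
  C-H: 6 × 408 = 2448
  Σ(formed) = 3664 kJ
ΔH = Σ(broken) − Σ(formed) = 3588 − 3664 = −76 kJ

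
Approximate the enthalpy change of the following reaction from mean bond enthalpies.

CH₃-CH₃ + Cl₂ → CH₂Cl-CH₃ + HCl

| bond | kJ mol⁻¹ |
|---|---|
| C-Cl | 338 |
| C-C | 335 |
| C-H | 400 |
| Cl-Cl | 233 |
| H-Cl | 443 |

Bonds broken (reactants):
  C-C: 1 × 335 = 335
  C-H: 6 × 400 = 2400
  Cl-Cl: 1 × 233 = 233
  Σ(broken) = 2968 kJ
Bonds formed (products):
  C-C: 1 × 335 = 335
  C-Cl: 1 × 338 = 338
  C-H: 5 × 400 = 2000
  H-Cl: 1 × 443 = 443
  Σ(formed) = 3116 kJ
ΔH = Σ(broken) − Σ(formed) = 2968 − 3116 = −148 kJ

ΔH ≈ −148 kJ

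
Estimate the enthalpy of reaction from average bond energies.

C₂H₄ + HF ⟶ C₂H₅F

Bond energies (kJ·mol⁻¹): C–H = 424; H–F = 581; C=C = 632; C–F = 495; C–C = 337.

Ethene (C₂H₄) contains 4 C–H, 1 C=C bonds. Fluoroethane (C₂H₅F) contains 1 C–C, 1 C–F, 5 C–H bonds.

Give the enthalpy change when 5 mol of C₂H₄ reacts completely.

ΔH = −215 kJ

Bonds broken (reactants):
  C–H: 4 × 424 = 1696
  C=C: 1 × 632 = 632
  H–F: 1 × 581 = 581
  Σ(broken) = 2909 kJ
Bonds formed (products):
  C–C: 1 × 337 = 337
  C–F: 1 × 495 = 495
  C–H: 5 × 424 = 2120
  Σ(formed) = 2952 kJ
ΔH = Σ(broken) − Σ(formed) = 2909 − 2952 = −43 kJ
For 5× the reaction as written: 5 × (−43) = −215 kJ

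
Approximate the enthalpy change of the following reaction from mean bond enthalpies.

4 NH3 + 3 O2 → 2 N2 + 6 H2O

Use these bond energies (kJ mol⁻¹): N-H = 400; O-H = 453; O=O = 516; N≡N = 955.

ΔH ≈ −998 kJ

Bonds broken (reactants):
  N-H: 12 × 400 = 4800
  O=O: 3 × 516 = 1548
  Σ(broken) = 6348 kJ
Bonds formed (products):
  N≡N: 2 × 955 = 1910
  O-H: 12 × 453 = 5436
  Σ(formed) = 7346 kJ
ΔH = Σ(broken) − Σ(formed) = 6348 − 7346 = −998 kJ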